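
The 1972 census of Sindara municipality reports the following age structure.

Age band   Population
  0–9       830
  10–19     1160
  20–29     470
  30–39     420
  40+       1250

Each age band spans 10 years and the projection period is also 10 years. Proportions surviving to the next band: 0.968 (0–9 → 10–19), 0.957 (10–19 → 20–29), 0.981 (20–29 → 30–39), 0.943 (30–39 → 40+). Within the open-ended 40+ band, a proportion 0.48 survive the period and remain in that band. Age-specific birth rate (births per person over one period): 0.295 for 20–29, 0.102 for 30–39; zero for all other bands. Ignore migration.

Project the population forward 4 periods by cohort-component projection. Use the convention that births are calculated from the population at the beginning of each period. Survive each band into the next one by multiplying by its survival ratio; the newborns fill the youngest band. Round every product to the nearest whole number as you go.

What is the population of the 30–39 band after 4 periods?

Numbering the groups 1..5 from youngest to oldest:
Period 1:
Births: 470 * 0.295 = 139, 420 * 0.102 = 43 ⇒ total 182
Group 2: 830 * 0.968 = 803
Group 3: 1160 * 0.957 = 1110
Group 4: 470 * 0.981 = 461
Group 5: 420 * 0.943 + 1250 * 0.48 = 396 + 600 = 996
Giving 182 / 803 / 1110 / 461 / 996.
Period 2:
Births: 1110 * 0.295 = 327, 461 * 0.102 = 47 ⇒ total 374
Group 2: 182 * 0.968 = 176
Group 3: 803 * 0.957 = 768
Group 4: 1110 * 0.981 = 1089
Group 5: 461 * 0.943 + 996 * 0.48 = 435 + 478 = 913
Giving 374 / 176 / 768 / 1089 / 913.
Period 3:
Births: 768 * 0.295 = 227, 1089 * 0.102 = 111 ⇒ total 338
Group 2: 374 * 0.968 = 362
Group 3: 176 * 0.957 = 168
Group 4: 768 * 0.981 = 753
Group 5: 1089 * 0.943 + 913 * 0.48 = 1027 + 438 = 1465
Giving 338 / 362 / 168 / 753 / 1465.
Period 4:
Births: 168 * 0.295 = 50, 753 * 0.102 = 77 ⇒ total 127
Group 2: 338 * 0.968 = 327
Group 3: 362 * 0.957 = 346
Group 4: 168 * 0.981 = 165
Group 5: 753 * 0.943 + 1465 * 0.48 = 710 + 703 = 1413
Giving 127 / 327 / 346 / 165 / 1413.

165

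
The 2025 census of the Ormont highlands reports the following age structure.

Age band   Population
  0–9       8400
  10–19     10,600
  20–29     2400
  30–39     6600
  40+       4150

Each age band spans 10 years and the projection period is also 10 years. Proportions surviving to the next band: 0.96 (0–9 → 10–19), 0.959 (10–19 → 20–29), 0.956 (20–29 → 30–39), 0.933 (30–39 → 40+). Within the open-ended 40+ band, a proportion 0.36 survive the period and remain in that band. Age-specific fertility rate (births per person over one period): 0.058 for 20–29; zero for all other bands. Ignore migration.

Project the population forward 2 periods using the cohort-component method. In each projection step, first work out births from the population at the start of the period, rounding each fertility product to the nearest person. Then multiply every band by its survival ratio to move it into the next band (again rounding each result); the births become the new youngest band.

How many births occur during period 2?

Let group 1 be 0–9 through group 5 = 40+.
— Period 1 —
Births: 2400 * 0.058 = 139
Group 2: 8400 * 0.96 = 8064
Group 3: 10600 * 0.959 = 10165
Group 4: 2400 * 0.956 = 2294
Group 5: 6600 * 0.933 + 4150 * 0.36 = 6158 + 1494 = 7652
End of period: [139, 8064, 10165, 2294, 7652]
— Period 2 —
Births: 10165 * 0.058 = 590
Group 2: 139 * 0.96 = 133
Group 3: 8064 * 0.959 = 7733
Group 4: 10165 * 0.956 = 9718
Group 5: 2294 * 0.933 + 7652 * 0.36 = 2140 + 2755 = 4895
End of period: [590, 133, 7733, 9718, 4895]

590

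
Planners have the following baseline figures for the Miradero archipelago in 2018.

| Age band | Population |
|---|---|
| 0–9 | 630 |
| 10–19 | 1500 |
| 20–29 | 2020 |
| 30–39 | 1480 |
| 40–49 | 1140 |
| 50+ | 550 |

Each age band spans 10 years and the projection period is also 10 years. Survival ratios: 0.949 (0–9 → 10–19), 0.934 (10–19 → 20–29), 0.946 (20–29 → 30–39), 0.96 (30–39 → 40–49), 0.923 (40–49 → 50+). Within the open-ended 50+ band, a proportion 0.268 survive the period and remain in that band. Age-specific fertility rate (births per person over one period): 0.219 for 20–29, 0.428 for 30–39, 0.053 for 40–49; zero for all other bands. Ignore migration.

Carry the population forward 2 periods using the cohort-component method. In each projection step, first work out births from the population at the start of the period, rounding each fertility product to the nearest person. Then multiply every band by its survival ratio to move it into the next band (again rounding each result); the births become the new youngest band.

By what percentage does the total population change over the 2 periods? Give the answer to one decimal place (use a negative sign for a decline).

4.2

Call the groups 1 to 6, youngest first.
[period 1]
Births: 2020 * 0.219 = 442 ; 1480 * 0.428 = 633 ; 1140 * 0.053 = 60 ⇒ total 1135
Group 2: 630 * 0.949 = 598
Group 3: 1500 * 0.934 = 1401
Group 4: 2020 * 0.946 = 1911
Group 5: 1480 * 0.96 = 1421
Group 6: 1140 * 0.923 + 550 * 0.268 = 1052 + 147 = 1199
Population now: 0–9=1135, 10–19=598, 20–29=1401, 30–39=1911, 40–49=1421, 50+=1199
[period 2]
Births: 1401 * 0.219 = 307 ; 1911 * 0.428 = 818 ; 1421 * 0.053 = 75 ⇒ total 1200
Group 2: 1135 * 0.949 = 1077
Group 3: 598 * 0.934 = 559
Group 4: 1401 * 0.946 = 1325
Group 5: 1911 * 0.96 = 1835
Group 6: 1421 * 0.923 + 1199 * 0.268 = 1312 + 321 = 1633
Population now: 0–9=1200, 10–19=1077, 20–29=559, 30–39=1325, 40–49=1835, 50+=1633
Total: 7320 → 7629; change = 309; percentage change = 4.2%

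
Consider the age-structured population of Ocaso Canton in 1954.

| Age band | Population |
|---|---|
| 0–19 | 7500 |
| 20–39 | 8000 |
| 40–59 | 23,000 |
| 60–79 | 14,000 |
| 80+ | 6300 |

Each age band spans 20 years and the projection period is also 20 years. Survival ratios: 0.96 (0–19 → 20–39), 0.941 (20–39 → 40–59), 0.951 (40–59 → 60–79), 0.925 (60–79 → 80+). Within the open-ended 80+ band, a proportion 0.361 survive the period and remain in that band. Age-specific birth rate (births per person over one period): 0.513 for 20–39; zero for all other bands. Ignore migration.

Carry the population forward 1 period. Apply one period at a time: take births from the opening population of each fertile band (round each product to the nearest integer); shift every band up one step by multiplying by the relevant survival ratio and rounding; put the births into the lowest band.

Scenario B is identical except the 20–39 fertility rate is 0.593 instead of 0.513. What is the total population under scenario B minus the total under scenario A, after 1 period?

640

— Period 1 —
Births: 8000 × 0.513 = 4104
20–39: 7500 × 0.96 = 7200
40–59: 8000 × 0.941 = 7528
60–79: 23000 × 0.951 = 21873
80+: 14000 × 0.925 + 6300 × 0.361 = 12950 + 2274 = 15224
End of period: [4104, 7200, 7528, 21873, 15224]
Scenario A total after 1 period: 55929
Scenario B projection —
— Period 1 —
Births: 8000 × 0.593 = 4744
20–39: 7500 × 0.96 = 7200
40–59: 8000 × 0.941 = 7528
60–79: 23000 × 0.951 = 21873
80+: 14000 × 0.925 + 6300 × 0.361 = 12950 + 2274 = 15224
End of period: [4744, 7200, 7528, 21873, 15224]
Scenario B total after 1 period: 56569
Difference B − A = 56569 − 55929 = 640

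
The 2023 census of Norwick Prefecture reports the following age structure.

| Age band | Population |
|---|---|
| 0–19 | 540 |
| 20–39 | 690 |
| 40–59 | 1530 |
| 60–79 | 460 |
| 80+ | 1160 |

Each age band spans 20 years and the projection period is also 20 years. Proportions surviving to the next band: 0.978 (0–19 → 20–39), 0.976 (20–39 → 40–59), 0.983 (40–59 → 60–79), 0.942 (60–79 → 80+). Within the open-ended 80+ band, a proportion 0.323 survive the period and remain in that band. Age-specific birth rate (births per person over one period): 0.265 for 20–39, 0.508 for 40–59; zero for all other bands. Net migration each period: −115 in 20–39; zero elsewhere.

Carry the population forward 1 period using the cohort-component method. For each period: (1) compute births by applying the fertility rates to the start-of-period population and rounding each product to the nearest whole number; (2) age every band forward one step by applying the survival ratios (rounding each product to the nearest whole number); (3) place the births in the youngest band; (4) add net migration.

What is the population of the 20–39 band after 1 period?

413

Call the bands 1 to 5, youngest first.
— Period 1 —
Births: 690 × 0.265 = 183  |  1530 × 0.508 = 777 — total 960
Band 2: 540 × 0.978 = 528
Band 3: 690 × 0.976 = 673
Band 4: 1530 × 0.983 = 1504
Band 5: 460 × 0.942 + 1160 × 0.323 = 433 + 375 = 808
Net migration: Band 2 − 115 → 413
Giving 960 / 413 / 673 / 1504 / 808.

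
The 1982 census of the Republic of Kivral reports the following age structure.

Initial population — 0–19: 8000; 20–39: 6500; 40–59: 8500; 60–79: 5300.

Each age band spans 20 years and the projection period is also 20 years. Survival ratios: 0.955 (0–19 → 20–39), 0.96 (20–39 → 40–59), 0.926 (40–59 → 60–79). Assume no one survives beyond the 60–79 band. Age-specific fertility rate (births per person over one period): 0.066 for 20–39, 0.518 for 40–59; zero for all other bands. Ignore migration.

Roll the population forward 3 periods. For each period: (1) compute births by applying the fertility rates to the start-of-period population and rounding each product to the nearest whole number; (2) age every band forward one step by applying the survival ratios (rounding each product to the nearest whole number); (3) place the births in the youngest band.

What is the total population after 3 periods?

Let group 1 be 0–19 through group 4 = 60–79.
— Period 1 —
Births: 6500 × 0.066 = 429 ; 8500 × 0.518 = 4403 → total 4832
Group 2: 8000 × 0.955 = 7640
Group 3: 6500 × 0.96 = 6240
Group 4: 8500 × 0.926 = 7871
Population now: 0–19=4832, 20–39=7640, 40–59=6240, 60–79=7871
— Period 2 —
Births: 7640 × 0.066 = 504 ; 6240 × 0.518 = 3232 → total 3736
Group 2: 4832 × 0.955 = 4615
Group 3: 7640 × 0.96 = 7334
Group 4: 6240 × 0.926 = 5778
Population now: 0–19=3736, 20–39=4615, 40–59=7334, 60–79=5778
— Period 3 —
Births: 4615 × 0.066 = 305 ; 7334 × 0.518 = 3799 → total 4104
Group 2: 3736 × 0.955 = 3568
Group 3: 4615 × 0.96 = 4430
Group 4: 7334 × 0.926 = 6791
Population now: 0–19=4104, 20–39=3568, 40–59=4430, 60–79=6791
Total after period 3: 4104 + 3568 + 4430 + 6791 = 18893

18893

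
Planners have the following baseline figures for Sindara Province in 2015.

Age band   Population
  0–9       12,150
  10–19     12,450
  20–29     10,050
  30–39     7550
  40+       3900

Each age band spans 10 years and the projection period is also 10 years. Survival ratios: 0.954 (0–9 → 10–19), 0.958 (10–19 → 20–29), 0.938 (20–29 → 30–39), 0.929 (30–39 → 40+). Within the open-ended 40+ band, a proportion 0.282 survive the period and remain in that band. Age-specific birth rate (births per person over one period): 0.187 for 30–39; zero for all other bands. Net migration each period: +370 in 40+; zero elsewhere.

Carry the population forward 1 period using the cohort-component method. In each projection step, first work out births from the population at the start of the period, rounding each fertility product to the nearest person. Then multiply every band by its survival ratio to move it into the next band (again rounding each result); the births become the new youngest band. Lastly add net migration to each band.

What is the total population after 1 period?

42841

Numbering the bands 1..5 from youngest to oldest:
Period 1.
Births: 7550 × 0.187 = 1412
Band 2: 12150 × 0.954 = 11591
Band 3: 12450 × 0.958 = 11927
Band 4: 10050 × 0.938 = 9427
Band 5: 7550 × 0.929 + 3900 × 0.282 = 7014 + 1100 = 8114
Net migration: Band 5 + 370 → 8484
→ [1412, 11591, 11927, 9427, 8484]
Total after period 1: 1412 + 11591 + 11927 + 9427 + 8484 = 42841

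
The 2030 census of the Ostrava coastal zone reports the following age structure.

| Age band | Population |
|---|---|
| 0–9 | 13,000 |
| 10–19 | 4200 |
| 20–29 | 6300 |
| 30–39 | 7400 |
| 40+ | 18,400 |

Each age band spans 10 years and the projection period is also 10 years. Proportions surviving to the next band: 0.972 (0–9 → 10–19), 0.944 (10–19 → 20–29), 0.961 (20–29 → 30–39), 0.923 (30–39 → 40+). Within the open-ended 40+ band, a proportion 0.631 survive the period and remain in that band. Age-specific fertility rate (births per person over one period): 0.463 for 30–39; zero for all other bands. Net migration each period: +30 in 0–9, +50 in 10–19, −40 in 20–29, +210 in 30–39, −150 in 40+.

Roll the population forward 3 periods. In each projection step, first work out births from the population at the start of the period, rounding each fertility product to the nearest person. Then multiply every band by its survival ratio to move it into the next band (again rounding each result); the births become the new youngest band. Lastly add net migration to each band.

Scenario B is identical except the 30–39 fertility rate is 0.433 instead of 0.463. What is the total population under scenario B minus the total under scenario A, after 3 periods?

(Bands numbered youngest = 1 to oldest = 5.)
Period 1.
Births: 7400 × 0.463 = 3426
Band 2: 13000 × 0.972 = 12636
Band 3: 4200 × 0.944 = 3965
Band 4: 6300 × 0.961 = 6054
Band 5: 7400 × 0.923 + 18400 × 0.631 = 6830 + 11610 = 18440
Net migration: Band 1 + 30 → 3456; Band 2 + 50 → 12686; Band 3 − 40 → 3925; Band 4 + 210 → 6264; Band 5 − 150 → 18290
→ [3456, 12686, 3925, 6264, 18290]
Period 2.
Births: 6264 × 0.463 = 2900
Band 2: 3456 × 0.972 = 3359
Band 3: 12686 × 0.944 = 11976
Band 4: 3925 × 0.961 = 3772
Band 5: 6264 × 0.923 + 18290 × 0.631 = 5782 + 11541 = 17323
Net migration: Band 1 + 30 → 2930; Band 2 + 50 → 3409; Band 3 − 40 → 11936; Band 4 + 210 → 3982; Band 5 − 150 → 17173
→ [2930, 3409, 11936, 3982, 17173]
Period 3.
Births: 3982 × 0.463 = 1844
Band 2: 2930 × 0.972 = 2848
Band 3: 3409 × 0.944 = 3218
Band 4: 11936 × 0.961 = 11470
Band 5: 3982 × 0.923 + 17173 × 0.631 = 3675 + 10836 = 14511
Net migration: Band 1 + 30 → 1874; Band 2 + 50 → 2898; Band 3 − 40 → 3178; Band 4 + 210 → 11680; Band 5 − 150 → 14361
→ [1874, 2898, 3178, 11680, 14361]
Scenario A total after 3 periods: 33991
Scenario B projection —
Period 1.
Births: 7400 × 0.433 = 3204
Band 2: 13000 × 0.972 = 12636
Band 3: 4200 × 0.944 = 3965
Band 4: 6300 × 0.961 = 6054
Band 5: 7400 × 0.923 + 18400 × 0.631 = 6830 + 11610 = 18440
Net migration: Band 1 + 30 → 3234; Band 2 + 50 → 12686; Band 3 − 40 → 3925; Band 4 + 210 → 6264; Band 5 − 150 → 18290
→ [3234, 12686, 3925, 6264, 18290]
Period 2.
Births: 6264 × 0.433 = 2712
Band 2: 3234 × 0.972 = 3143
Band 3: 12686 × 0.944 = 11976
Band 4: 3925 × 0.961 = 3772
Band 5: 6264 × 0.923 + 18290 × 0.631 = 5782 + 11541 = 17323
Net migration: Band 1 + 30 → 2742; Band 2 + 50 → 3193; Band 3 − 40 → 11936; Band 4 + 210 → 3982; Band 5 − 150 → 17173
→ [2742, 3193, 11936, 3982, 17173]
Period 3.
Births: 3982 × 0.433 = 1724
Band 2: 2742 × 0.972 = 2665
Band 3: 3193 × 0.944 = 3014
Band 4: 11936 × 0.961 = 11470
Band 5: 3982 × 0.923 + 17173 × 0.631 = 3675 + 10836 = 14511
Net migration: Band 1 + 30 → 1754; Band 2 + 50 → 2715; Band 3 − 40 → 2974; Band 4 + 210 → 11680; Band 5 − 150 → 14361
→ [1754, 2715, 2974, 11680, 14361]
Scenario B total after 3 periods: 33484
Difference B − A = 33484 − 33991 = -507

-507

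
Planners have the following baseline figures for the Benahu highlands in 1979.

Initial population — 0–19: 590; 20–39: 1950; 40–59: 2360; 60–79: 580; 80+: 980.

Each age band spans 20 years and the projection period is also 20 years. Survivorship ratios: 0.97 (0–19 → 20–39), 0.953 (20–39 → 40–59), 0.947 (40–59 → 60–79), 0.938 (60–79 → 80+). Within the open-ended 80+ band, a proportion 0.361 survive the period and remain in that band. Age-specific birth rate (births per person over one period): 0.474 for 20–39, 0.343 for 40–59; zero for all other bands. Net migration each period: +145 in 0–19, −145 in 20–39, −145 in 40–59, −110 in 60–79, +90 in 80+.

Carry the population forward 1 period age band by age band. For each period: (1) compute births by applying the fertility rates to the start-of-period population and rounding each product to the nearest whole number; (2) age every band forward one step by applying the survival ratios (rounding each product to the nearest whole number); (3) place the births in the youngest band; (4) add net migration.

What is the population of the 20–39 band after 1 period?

After projecting period 1:
Births: 1950 * 0.474 = 924  |  2360 * 0.343 = 809 → 1733
20–39: 590 * 0.97 = 572
40–59: 1950 * 0.953 = 1858
60–79: 2360 * 0.947 = 2235
80+: 580 * 0.938 + 980 * 0.361 = 544 + 354 = 898
Net migration: 0–19 + 145 → 1878; 20–39 − 145 → 427; 40–59 − 145 → 1713; 60–79 − 110 → 2125; 80+ + 90 → 988
Population now: 0–19=1878, 20–39=427, 40–59=1713, 60–79=2125, 80+=988

427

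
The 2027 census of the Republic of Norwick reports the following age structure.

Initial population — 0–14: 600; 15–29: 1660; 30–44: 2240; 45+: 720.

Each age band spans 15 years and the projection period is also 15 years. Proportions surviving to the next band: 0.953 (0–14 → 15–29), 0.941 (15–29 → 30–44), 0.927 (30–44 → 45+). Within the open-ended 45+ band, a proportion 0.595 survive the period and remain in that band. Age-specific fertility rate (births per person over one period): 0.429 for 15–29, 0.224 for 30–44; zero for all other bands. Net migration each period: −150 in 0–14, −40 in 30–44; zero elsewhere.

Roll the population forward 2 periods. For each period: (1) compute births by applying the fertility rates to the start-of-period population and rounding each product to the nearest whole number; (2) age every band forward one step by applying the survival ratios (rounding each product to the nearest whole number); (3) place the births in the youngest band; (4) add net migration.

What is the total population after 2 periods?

(Bands numbered youngest = 1 to oldest = 4.)
After projecting period 1:
Births: 1660 × 0.429 = 712, 2240 × 0.224 = 502 → 1214
Band 2: 600 × 0.953 = 572
Band 3: 1660 × 0.941 = 1562
Band 4: 2240 × 0.927 + 720 × 0.595 = 2076 + 428 = 2504
Net migration: Band 1 − 150 → 1064; Band 3 − 40 → 1522
Population now: 0–14=1064, 15–29=572, 30–44=1522, 45+=2504
After projecting period 2:
Births: 572 × 0.429 = 245, 1522 × 0.224 = 341 → 586
Band 2: 1064 × 0.953 = 1014
Band 3: 572 × 0.941 = 538
Band 4: 1522 × 0.927 + 2504 × 0.595 = 1411 + 1490 = 2901
Net migration: Band 1 − 150 → 436; Band 3 − 40 → 498
Population now: 0–14=436, 15–29=1014, 30–44=498, 45+=2901
Total after period 2: 436 + 1014 + 498 + 2901 = 4849

4849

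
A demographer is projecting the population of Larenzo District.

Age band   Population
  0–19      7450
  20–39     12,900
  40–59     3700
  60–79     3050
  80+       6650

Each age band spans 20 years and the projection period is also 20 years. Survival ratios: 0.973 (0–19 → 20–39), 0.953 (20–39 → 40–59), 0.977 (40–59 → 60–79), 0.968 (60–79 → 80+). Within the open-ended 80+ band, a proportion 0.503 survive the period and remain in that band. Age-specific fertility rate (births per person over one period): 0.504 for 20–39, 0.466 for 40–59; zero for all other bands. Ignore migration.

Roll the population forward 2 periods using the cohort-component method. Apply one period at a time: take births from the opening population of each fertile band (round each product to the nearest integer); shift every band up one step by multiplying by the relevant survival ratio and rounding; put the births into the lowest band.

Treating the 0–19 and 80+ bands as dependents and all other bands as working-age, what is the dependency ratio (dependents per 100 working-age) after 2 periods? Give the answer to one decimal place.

(Groups numbered youngest = 1 to oldest = 5.)
[period 1]
Births: 12900 × 0.504 = 6502  |  3700 × 0.466 = 1724 → total 8226
Group 2: 7450 × 0.973 = 7249
Group 3: 12900 × 0.953 = 12294
Group 4: 3700 × 0.977 = 3615
Group 5: 3050 × 0.968 + 6650 × 0.503 = 2952 + 3345 = 6297
End of period: [8226, 7249, 12294, 3615, 6297]
[period 2]
Births: 7249 × 0.504 = 3653  |  12294 × 0.466 = 5729 → total 9382
Group 2: 8226 × 0.973 = 8004
Group 3: 7249 × 0.953 = 6908
Group 4: 12294 × 0.977 = 12011
Group 5: 3615 × 0.968 + 6297 × 0.503 = 3499 + 3167 = 6666
End of period: [9382, 8004, 6908, 12011, 6666]
Dependents (band 0–19 + band 80+) = 9382 + 6666 = 16048; working-age = 26923; ratio = 16048/26923 × 100 = 59.6

59.6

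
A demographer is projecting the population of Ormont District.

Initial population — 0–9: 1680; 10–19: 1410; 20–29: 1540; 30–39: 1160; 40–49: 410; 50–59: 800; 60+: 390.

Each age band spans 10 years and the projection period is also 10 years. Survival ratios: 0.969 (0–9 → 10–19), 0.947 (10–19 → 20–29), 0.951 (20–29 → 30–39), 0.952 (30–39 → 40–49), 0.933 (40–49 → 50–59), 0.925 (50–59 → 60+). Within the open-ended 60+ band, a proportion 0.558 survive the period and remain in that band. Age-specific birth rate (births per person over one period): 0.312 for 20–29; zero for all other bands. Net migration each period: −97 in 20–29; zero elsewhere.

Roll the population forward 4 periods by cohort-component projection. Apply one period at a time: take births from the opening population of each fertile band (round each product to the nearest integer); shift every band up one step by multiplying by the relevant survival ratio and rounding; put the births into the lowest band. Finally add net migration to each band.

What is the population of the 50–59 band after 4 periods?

Call the bands 1 to 7, youngest first.
— Period 1 —
Births: 1540 * 0.312 = 480
Band 2: 1680 * 0.969 = 1628
Band 3: 1410 * 0.947 = 1335
Band 4: 1540 * 0.951 = 1465
Band 5: 1160 * 0.952 = 1104
Band 6: 410 * 0.933 = 383
Band 7: 800 * 0.925 + 390 * 0.558 = 740 + 218 = 958
Net migration: Band 3 − 97 → 1238
Giving 480 / 1628 / 1238 / 1465 / 1104 / 383 / 958.
— Period 2 —
Births: 1238 * 0.312 = 386
Band 2: 480 * 0.969 = 465
Band 3: 1628 * 0.947 = 1542
Band 4: 1238 * 0.951 = 1177
Band 5: 1465 * 0.952 = 1395
Band 6: 1104 * 0.933 = 1030
Band 7: 383 * 0.925 + 958 * 0.558 = 354 + 535 = 889
Net migration: Band 3 − 97 → 1445
Giving 386 / 465 / 1445 / 1177 / 1395 / 1030 / 889.
— Period 3 —
Births: 1445 * 0.312 = 451
Band 2: 386 * 0.969 = 374
Band 3: 465 * 0.947 = 440
Band 4: 1445 * 0.951 = 1374
Band 5: 1177 * 0.952 = 1121
Band 6: 1395 * 0.933 = 1302
Band 7: 1030 * 0.925 + 889 * 0.558 = 953 + 496 = 1449
Net migration: Band 3 − 97 → 343
Giving 451 / 374 / 343 / 1374 / 1121 / 1302 / 1449.
— Period 4 —
Births: 343 * 0.312 = 107
Band 2: 451 * 0.969 = 437
Band 3: 374 * 0.947 = 354
Band 4: 343 * 0.951 = 326
Band 5: 1374 * 0.952 = 1308
Band 6: 1121 * 0.933 = 1046
Band 7: 1302 * 0.925 + 1449 * 0.558 = 1204 + 809 = 2013
Net migration: Band 3 − 97 → 257
Giving 107 / 437 / 257 / 326 / 1308 / 1046 / 2013.

1046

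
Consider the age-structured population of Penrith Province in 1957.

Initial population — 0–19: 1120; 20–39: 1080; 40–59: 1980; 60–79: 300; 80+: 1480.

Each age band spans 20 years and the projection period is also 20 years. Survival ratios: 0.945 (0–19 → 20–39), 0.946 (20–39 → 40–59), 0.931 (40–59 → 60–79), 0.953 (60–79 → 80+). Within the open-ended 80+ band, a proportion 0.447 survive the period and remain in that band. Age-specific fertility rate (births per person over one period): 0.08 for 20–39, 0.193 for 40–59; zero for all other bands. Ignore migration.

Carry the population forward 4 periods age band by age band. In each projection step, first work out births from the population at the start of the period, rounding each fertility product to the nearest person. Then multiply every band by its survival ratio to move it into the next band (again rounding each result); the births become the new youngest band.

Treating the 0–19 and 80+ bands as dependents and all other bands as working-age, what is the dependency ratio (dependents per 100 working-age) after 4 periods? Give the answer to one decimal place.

213.8

— Period 1 —
Births: 1080 × 0.08 = 86  |  1980 × 0.193 = 382 — total 468
20–39: 1120 × 0.945 = 1058
40–59: 1080 × 0.946 = 1022
60–79: 1980 × 0.931 = 1843
80+: 300 × 0.953 + 1480 × 0.447 = 286 + 662 = 948
End of period: [468, 1058, 1022, 1843, 948]
— Period 2 —
Births: 1058 × 0.08 = 85  |  1022 × 0.193 = 197 — total 282
20–39: 468 × 0.945 = 442
40–59: 1058 × 0.946 = 1001
60–79: 1022 × 0.931 = 951
80+: 1843 × 0.953 + 948 × 0.447 = 1756 + 424 = 2180
End of period: [282, 442, 1001, 951, 2180]
— Period 3 —
Births: 442 × 0.08 = 35  |  1001 × 0.193 = 193 — total 228
20–39: 282 × 0.945 = 266
40–59: 442 × 0.946 = 418
60–79: 1001 × 0.931 = 932
80+: 951 × 0.953 + 2180 × 0.447 = 906 + 974 = 1880
End of period: [228, 266, 418, 932, 1880]
— Period 4 —
Births: 266 × 0.08 = 21  |  418 × 0.193 = 81 — total 102
20–39: 228 × 0.945 = 215
40–59: 266 × 0.946 = 252
60–79: 418 × 0.931 = 389
80+: 932 × 0.953 + 1880 × 0.447 = 888 + 840 = 1728
End of period: [102, 215, 252, 389, 1728]
Dependents (band 0–19 + band 80+) = 102 + 1728 = 1830; working-age = 856; ratio = 1830/856 × 100 = 213.8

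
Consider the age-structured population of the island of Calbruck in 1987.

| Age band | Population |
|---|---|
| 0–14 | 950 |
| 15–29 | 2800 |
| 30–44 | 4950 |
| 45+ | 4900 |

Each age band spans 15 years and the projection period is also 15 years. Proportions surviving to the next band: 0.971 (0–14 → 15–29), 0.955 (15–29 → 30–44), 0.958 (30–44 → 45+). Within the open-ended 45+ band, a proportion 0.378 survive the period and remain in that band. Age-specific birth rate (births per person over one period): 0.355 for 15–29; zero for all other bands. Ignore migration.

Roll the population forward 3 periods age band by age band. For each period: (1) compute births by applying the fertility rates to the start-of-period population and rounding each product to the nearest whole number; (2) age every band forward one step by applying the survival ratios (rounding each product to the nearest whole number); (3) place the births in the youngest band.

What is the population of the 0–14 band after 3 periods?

343

Period 1.
Births: 2800 * 0.355 = 994
15–29: 950 * 0.971 = 922
30–44: 2800 * 0.955 = 2674
45+: 4950 * 0.958 + 4900 * 0.378 = 4742 + 1852 = 6594
Population now: 0–14=994, 15–29=922, 30–44=2674, 45+=6594
Period 2.
Births: 922 * 0.355 = 327
15–29: 994 * 0.971 = 965
30–44: 922 * 0.955 = 881
45+: 2674 * 0.958 + 6594 * 0.378 = 2562 + 2493 = 5055
Population now: 0–14=327, 15–29=965, 30–44=881, 45+=5055
Period 3.
Births: 965 * 0.355 = 343
15–29: 327 * 0.971 = 318
30–44: 965 * 0.955 = 922
45+: 881 * 0.958 + 5055 * 0.378 = 844 + 1911 = 2755
Population now: 0–14=343, 15–29=318, 30–44=922, 45+=2755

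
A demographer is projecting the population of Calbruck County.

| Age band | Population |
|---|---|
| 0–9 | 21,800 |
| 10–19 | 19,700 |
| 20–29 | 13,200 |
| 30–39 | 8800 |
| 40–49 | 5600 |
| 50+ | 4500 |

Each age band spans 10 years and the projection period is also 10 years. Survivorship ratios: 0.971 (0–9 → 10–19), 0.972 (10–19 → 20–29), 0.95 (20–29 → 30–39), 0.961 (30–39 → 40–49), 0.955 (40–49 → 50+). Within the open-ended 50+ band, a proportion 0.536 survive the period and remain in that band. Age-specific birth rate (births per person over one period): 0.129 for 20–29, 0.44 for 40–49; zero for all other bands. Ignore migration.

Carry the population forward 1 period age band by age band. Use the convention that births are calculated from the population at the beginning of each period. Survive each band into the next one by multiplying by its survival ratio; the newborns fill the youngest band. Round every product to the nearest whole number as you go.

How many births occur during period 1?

After projecting period 1:
Births: 13200 * 0.129 = 1703, 5600 * 0.44 = 2464 → total 4167
10–19: 21800 * 0.971 = 21168
20–29: 19700 * 0.972 = 19148
30–39: 13200 * 0.95 = 12540
40–49: 8800 * 0.961 = 8457
50+: 5600 * 0.955 + 4500 * 0.536 = 5348 + 2412 = 7760
→ [4167, 21168, 19148, 12540, 8457, 7760]

4167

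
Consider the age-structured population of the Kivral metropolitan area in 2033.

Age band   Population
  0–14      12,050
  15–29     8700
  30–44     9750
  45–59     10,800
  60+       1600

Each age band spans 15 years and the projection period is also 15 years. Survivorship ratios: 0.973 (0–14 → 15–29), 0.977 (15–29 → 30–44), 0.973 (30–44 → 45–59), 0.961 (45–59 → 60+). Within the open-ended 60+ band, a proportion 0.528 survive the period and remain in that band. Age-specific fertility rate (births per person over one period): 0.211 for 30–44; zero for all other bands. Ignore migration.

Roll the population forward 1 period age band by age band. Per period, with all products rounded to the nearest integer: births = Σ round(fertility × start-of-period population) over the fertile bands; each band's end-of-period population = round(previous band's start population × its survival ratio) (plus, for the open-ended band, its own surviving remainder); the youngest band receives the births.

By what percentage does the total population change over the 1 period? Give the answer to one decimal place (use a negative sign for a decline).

0.2

[period 1]
Births: 9750 × 0.211 = 2057
15–29: 12050 × 0.973 = 11725
30–44: 8700 × 0.977 = 8500
45–59: 9750 × 0.973 = 9487
60+: 10800 × 0.961 + 1600 × 0.528 = 10379 + 845 = 11224
End of period: [2057, 11725, 8500, 9487, 11224]
Total: 42900 → 42993; change = 93; percentage change = 0.2%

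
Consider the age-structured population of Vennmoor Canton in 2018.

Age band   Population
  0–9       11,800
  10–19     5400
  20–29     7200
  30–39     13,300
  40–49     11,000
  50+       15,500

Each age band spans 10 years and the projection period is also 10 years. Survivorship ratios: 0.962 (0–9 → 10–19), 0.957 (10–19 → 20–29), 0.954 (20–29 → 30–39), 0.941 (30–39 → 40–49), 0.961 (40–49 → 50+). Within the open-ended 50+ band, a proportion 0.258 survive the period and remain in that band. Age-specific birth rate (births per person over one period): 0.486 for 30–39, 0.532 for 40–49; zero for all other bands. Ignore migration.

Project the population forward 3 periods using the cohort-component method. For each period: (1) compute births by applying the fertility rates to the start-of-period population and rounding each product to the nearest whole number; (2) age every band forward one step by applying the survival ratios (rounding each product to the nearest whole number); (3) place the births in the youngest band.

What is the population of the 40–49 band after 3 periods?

— Period 1 —
Births: 13300 * 0.486 = 6464, 11000 * 0.532 = 5852 ⇒ total 12316
10–19: 11800 * 0.962 = 11352
20–29: 5400 * 0.957 = 5168
30–39: 7200 * 0.954 = 6869
40–49: 13300 * 0.941 = 12515
50+: 11000 * 0.961 + 15500 * 0.258 = 10571 + 3999 = 14570
Giving 12316 / 11352 / 5168 / 6869 / 12515 / 14570.
— Period 2 —
Births: 6869 * 0.486 = 3338, 12515 * 0.532 = 6658 ⇒ total 9996
10–19: 12316 * 0.962 = 11848
20–29: 11352 * 0.957 = 10864
30–39: 5168 * 0.954 = 4930
40–49: 6869 * 0.941 = 6464
50+: 12515 * 0.961 + 14570 * 0.258 = 12027 + 3759 = 15786
Giving 9996 / 11848 / 10864 / 4930 / 6464 / 15786.
— Period 3 —
Births: 4930 * 0.486 = 2396, 6464 * 0.532 = 3439 ⇒ total 5835
10–19: 9996 * 0.962 = 9616
20–29: 11848 * 0.957 = 11339
30–39: 10864 * 0.954 = 10364
40–49: 4930 * 0.941 = 4639
50+: 6464 * 0.961 + 15786 * 0.258 = 6212 + 4073 = 10285
Giving 5835 / 9616 / 11339 / 10364 / 4639 / 10285.

4639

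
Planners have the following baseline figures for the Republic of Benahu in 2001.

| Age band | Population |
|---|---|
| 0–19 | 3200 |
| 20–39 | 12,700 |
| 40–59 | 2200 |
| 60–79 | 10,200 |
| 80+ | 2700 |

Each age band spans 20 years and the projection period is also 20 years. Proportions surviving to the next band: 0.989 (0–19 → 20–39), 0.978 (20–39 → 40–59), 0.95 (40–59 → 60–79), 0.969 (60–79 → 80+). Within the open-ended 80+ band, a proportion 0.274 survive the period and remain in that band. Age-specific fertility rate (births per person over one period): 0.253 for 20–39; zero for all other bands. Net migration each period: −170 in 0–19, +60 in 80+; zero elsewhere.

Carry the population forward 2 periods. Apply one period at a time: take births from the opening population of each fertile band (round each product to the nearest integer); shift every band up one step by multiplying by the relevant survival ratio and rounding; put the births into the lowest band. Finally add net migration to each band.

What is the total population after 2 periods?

23548

After projecting period 1:
Births: 12700 × 0.253 = 3213
20–39: 3200 × 0.989 = 3165
40–59: 12700 × 0.978 = 12421
60–79: 2200 × 0.95 = 2090
80+: 10200 × 0.969 + 2700 × 0.274 = 9884 + 740 = 10624
Net migration: 0–19 − 170 → 3043; 80+ + 60 → 10684
Population now: 0–19=3043, 20–39=3165, 40–59=12421, 60–79=2090, 80+=10684
After projecting period 2:
Births: 3165 × 0.253 = 801
20–39: 3043 × 0.989 = 3010
40–59: 3165 × 0.978 = 3095
60–79: 12421 × 0.95 = 11800
80+: 2090 × 0.969 + 10684 × 0.274 = 2025 + 2927 = 4952
Net migration: 0–19 − 170 → 631; 80+ + 60 → 5012
Population now: 0–19=631, 20–39=3010, 40–59=3095, 60–79=11800, 80+=5012
Total after period 2: 631 + 3010 + 3095 + 11800 + 5012 = 23548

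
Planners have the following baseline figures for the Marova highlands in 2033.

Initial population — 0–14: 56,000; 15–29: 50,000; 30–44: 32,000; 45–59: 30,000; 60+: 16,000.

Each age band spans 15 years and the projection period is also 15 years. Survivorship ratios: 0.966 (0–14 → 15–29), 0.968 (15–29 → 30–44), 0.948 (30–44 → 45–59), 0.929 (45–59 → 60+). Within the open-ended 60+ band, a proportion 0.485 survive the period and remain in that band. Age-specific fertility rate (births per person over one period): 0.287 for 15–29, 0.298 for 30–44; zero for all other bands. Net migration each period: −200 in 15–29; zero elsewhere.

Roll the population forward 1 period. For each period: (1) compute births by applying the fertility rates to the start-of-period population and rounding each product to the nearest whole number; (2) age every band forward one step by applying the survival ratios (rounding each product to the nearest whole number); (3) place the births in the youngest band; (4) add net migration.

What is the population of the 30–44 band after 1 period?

48400

Period 1:
Births: 50000 × 0.287 = 14350 ; 32000 × 0.298 = 9536 ⇒ total 23886
15–29: 56000 × 0.966 = 54096
30–44: 50000 × 0.968 = 48400
45–59: 32000 × 0.948 = 30336
60+: 30000 × 0.929 + 16000 × 0.485 = 27870 + 7760 = 35630
Net migration: 15–29 − 200 → 53896
Population now: 0–14=23886, 15–29=53896, 30–44=48400, 45–59=30336, 60+=35630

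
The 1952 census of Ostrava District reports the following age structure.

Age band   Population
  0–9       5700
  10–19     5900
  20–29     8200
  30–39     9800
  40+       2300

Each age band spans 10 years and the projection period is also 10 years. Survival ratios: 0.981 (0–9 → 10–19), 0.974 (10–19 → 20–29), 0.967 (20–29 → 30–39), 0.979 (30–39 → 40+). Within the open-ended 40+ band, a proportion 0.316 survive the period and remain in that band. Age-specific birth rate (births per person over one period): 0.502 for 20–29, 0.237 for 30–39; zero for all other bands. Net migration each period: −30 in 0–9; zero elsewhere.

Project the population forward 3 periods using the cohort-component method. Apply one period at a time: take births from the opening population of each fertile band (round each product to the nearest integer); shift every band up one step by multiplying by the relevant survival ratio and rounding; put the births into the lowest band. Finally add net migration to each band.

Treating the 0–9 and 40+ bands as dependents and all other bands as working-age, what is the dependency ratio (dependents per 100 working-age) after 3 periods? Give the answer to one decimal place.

80.7

Call the groups 1 to 5, youngest first.
After projecting period 1:
Births: 8200 × 0.502 = 4116, 9800 × 0.237 = 2323 ⇒ total 6439
Group 2: 5700 × 0.981 = 5592
Group 3: 5900 × 0.974 = 5747
Group 4: 8200 × 0.967 = 7929
Group 5: 9800 × 0.979 + 2300 × 0.316 = 9594 + 727 = 10321
Net migration: Group 1 − 30 → 6409
→ [6409, 5592, 5747, 7929, 10321]
After projecting period 2:
Births: 5747 × 0.502 = 2885, 7929 × 0.237 = 1879 ⇒ total 4764
Group 2: 6409 × 0.981 = 6287
Group 3: 5592 × 0.974 = 5447
Group 4: 5747 × 0.967 = 5557
Group 5: 7929 × 0.979 + 10321 × 0.316 = 7762 + 3261 = 11023
Net migration: Group 1 − 30 → 4734
→ [4734, 6287, 5447, 5557, 11023]
After projecting period 3:
Births: 5447 × 0.502 = 2734, 5557 × 0.237 = 1317 ⇒ total 4051
Group 2: 4734 × 0.981 = 4644
Group 3: 6287 × 0.974 = 6124
Group 4: 5447 × 0.967 = 5267
Group 5: 5557 × 0.979 + 11023 × 0.316 = 5440 + 3483 = 8923
Net migration: Group 1 − 30 → 4021
→ [4021, 4644, 6124, 5267, 8923]
Dependents (band 0–9 + band 40+) = 4021 + 8923 = 12944; working-age = 16035; ratio = 12944/16035 × 100 = 80.7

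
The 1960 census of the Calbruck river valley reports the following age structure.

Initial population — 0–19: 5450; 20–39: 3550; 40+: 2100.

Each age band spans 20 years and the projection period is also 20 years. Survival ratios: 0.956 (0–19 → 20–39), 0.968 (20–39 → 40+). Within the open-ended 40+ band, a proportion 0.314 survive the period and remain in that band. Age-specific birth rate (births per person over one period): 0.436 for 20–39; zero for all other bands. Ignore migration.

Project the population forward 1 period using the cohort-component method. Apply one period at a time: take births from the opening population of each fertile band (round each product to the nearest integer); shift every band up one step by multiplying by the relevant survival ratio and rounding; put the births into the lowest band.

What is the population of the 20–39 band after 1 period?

Let band 1 be 0–19 through band 3 = 40+.
[period 1]
Births: 3550 × 0.436 = 1548
Band 2: 5450 × 0.956 = 5210
Band 3: 3550 × 0.968 + 2100 × 0.314 = 3436 + 659 = 4095
End of period: [1548, 5210, 4095]

5210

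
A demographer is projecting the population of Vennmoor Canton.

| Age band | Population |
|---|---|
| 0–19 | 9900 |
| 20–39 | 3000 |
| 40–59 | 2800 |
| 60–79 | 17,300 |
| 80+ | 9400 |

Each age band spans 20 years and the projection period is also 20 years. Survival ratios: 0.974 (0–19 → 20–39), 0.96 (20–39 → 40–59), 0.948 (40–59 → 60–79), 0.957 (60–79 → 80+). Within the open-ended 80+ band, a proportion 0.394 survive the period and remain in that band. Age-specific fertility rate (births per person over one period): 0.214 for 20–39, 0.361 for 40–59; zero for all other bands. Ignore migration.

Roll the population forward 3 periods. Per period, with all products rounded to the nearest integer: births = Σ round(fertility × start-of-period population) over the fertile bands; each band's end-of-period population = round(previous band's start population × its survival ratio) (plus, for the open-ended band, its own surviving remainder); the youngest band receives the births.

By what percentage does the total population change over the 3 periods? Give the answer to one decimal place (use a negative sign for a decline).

Period 1:
Births: 3000 × 0.214 = 642  |  2800 × 0.361 = 1011 → total 1653
20–39: 9900 × 0.974 = 9643
40–59: 3000 × 0.96 = 2880
60–79: 2800 × 0.948 = 2654
80+: 17300 × 0.957 + 9400 × 0.394 = 16556 + 3704 = 20260
Population now: 0–19=1653, 20–39=9643, 40–59=2880, 60–79=2654, 80+=20260
Period 2:
Births: 9643 × 0.214 = 2064  |  2880 × 0.361 = 1040 → total 3104
20–39: 1653 × 0.974 = 1610
40–59: 9643 × 0.96 = 9257
60–79: 2880 × 0.948 = 2730
80+: 2654 × 0.957 + 20260 × 0.394 = 2540 + 7982 = 10522
Population now: 0–19=3104, 20–39=1610, 40–59=9257, 60–79=2730, 80+=10522
Period 3:
Births: 1610 × 0.214 = 345  |  9257 × 0.361 = 3342 → total 3687
20–39: 3104 × 0.974 = 3023
40–59: 1610 × 0.96 = 1546
60–79: 9257 × 0.948 = 8776
80+: 2730 × 0.957 + 10522 × 0.394 = 2613 + 4146 = 6759
Population now: 0–19=3687, 20–39=3023, 40–59=1546, 60–79=8776, 80+=6759
Total: 42400 → 23791; change = -18609; percentage change = -43.9%

-43.9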